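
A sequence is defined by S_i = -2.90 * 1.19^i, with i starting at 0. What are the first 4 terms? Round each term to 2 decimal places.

This is a geometric sequence.
i=0: S_0 = -2.9 * 1.19^0 = -2.9
i=1: S_1 = -2.9 * 1.19^1 ≈ -3.45
i=2: S_2 = -2.9 * 1.19^2 ≈ -4.11
i=3: S_3 = -2.9 * 1.19^3 ≈ -4.89
The first 4 terms are: [-2.9, -3.45, -4.11, -4.89]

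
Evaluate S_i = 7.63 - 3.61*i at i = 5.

S_5 = 7.63 + -3.61*5 = 7.63 + -18.05 = -10.42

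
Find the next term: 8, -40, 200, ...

Ratios: -40 / 8 = -5.0
This is a geometric sequence with common ratio r = -5.
Next term = 200 * -5 = -1000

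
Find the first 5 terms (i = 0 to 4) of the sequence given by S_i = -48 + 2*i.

This is an arithmetic sequence.
i=0: S_0 = -48 + 2*0 = -48
i=1: S_1 = -48 + 2*1 = -46
i=2: S_2 = -48 + 2*2 = -44
i=3: S_3 = -48 + 2*3 = -42
i=4: S_4 = -48 + 2*4 = -40
The first 5 terms are: [-48, -46, -44, -42, -40]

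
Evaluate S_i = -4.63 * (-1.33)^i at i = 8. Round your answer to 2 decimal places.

S_8 = -4.63 * (-1.33)^8 ≈ -4.63 * 9.7907 ≈ -45.33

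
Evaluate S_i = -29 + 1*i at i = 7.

S_7 = -29 + 1*7 = -29 + 7 = -22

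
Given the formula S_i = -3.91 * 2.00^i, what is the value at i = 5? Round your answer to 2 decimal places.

S_5 = -3.91 * 2.0^5 = -3.91 * 32 = -125.12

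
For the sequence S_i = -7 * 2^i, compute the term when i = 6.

S_6 = -7 * 2^6 = -7 * 64 = -448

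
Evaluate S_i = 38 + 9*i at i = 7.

S_7 = 38 + 9*7 = 38 + 63 = 101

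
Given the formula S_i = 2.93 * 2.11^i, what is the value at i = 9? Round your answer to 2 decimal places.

S_9 = 2.93 * 2.11^9 ≈ 2.93 * 828.9763 ≈ 2428.9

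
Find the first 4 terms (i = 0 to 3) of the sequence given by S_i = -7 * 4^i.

This is a geometric sequence.
i=0: S_0 = -7 * 4^0 = -7
i=1: S_1 = -7 * 4^1 = -28
i=2: S_2 = -7 * 4^2 = -112
i=3: S_3 = -7 * 4^3 = -448
The first 4 terms are: [-7, -28, -112, -448]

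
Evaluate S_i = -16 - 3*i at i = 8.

S_8 = -16 + -3*8 = -16 + -24 = -40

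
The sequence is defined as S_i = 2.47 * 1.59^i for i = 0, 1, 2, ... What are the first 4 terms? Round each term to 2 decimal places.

This is a geometric sequence.
i=0: S_0 = 2.47 * 1.59^0 = 2.47
i=1: S_1 = 2.47 * 1.59^1 ≈ 3.93
i=2: S_2 = 2.47 * 1.59^2 ≈ 6.24
i=3: S_3 = 2.47 * 1.59^3 ≈ 9.93
The first 4 terms are: [2.47, 3.93, 6.24, 9.93]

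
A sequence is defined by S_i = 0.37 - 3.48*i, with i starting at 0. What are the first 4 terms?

This is an arithmetic sequence.
i=0: S_0 = 0.37 + -3.48*0 = 0.37
i=1: S_1 = 0.37 + -3.48*1 = -3.11
i=2: S_2 = 0.37 + -3.48*2 = -6.59
i=3: S_3 = 0.37 + -3.48*3 = -10.07
The first 4 terms are: [0.37, -3.11, -6.59, -10.07]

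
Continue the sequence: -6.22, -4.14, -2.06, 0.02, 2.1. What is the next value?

Differences: -4.14 - -6.22 = 2.08
This is an arithmetic sequence with common difference d = 2.08.
Next term = 2.1 + 2.08 = 4.18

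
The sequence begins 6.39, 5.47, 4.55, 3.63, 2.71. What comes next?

Differences: 5.47 - 6.39 = -0.92
This is an arithmetic sequence with common difference d = -0.92.
Next term = 2.71 + -0.92 = 1.79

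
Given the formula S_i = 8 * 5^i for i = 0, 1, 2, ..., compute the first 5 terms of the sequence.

This is a geometric sequence.
i=0: S_0 = 8 * 5^0 = 8
i=1: S_1 = 8 * 5^1 = 40
i=2: S_2 = 8 * 5^2 = 200
i=3: S_3 = 8 * 5^3 = 1000
i=4: S_4 = 8 * 5^4 = 5000
The first 5 terms are: [8, 40, 200, 1000, 5000]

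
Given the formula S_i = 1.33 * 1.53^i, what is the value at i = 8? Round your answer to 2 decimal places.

S_8 = 1.33 * 1.53^8 ≈ 1.33 * 30.0283 ≈ 39.94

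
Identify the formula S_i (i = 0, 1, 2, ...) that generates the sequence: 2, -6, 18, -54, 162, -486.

Check ratios: -6 / 2 = -3.0
Common ratio r = -3.
First term a = 2.
Formula: S_i = 2 * (-3)^i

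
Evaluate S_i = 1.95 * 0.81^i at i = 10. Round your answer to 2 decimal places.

S_10 = 1.95 * 0.81^10 ≈ 1.95 * 0.1216 ≈ 0.24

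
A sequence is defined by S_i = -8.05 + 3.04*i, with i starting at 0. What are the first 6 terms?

This is an arithmetic sequence.
i=0: S_0 = -8.05 + 3.04*0 = -8.05
i=1: S_1 = -8.05 + 3.04*1 = -5.01
i=2: S_2 = -8.05 + 3.04*2 = -1.97
i=3: S_3 = -8.05 + 3.04*3 = 1.07
i=4: S_4 = -8.05 + 3.04*4 = 4.11
i=5: S_5 = -8.05 + 3.04*5 = 7.15
The first 6 terms are: [-8.05, -5.01, -1.97, 1.07, 4.11, 7.15]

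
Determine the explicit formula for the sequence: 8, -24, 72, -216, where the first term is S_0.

Check ratios: -24 / 8 = -3.0
Common ratio r = -3.
First term a = 8.
Formula: S_i = 8 * (-3)^i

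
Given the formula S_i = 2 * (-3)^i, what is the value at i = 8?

S_8 = 2 * (-3)^8 = 2 * 6561 = 13122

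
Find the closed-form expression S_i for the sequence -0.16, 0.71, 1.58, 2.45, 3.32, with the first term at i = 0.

Check differences: 0.71 - -0.16 = 0.87
1.58 - 0.71 = 0.87
Common difference d = 0.87.
First term a = -0.16.
Formula: S_i = -0.16 + 0.87*i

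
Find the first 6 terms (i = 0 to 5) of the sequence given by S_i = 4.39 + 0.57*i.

This is an arithmetic sequence.
i=0: S_0 = 4.39 + 0.57*0 = 4.39
i=1: S_1 = 4.39 + 0.57*1 = 4.96
i=2: S_2 = 4.39 + 0.57*2 = 5.53
i=3: S_3 = 4.39 + 0.57*3 = 6.1
i=4: S_4 = 4.39 + 0.57*4 = 6.67
i=5: S_5 = 4.39 + 0.57*5 = 7.24
The first 6 terms are: [4.39, 4.96, 5.53, 6.1, 6.67, 7.24]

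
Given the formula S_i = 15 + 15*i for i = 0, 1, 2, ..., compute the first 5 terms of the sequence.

This is an arithmetic sequence.
i=0: S_0 = 15 + 15*0 = 15
i=1: S_1 = 15 + 15*1 = 30
i=2: S_2 = 15 + 15*2 = 45
i=3: S_3 = 15 + 15*3 = 60
i=4: S_4 = 15 + 15*4 = 75
The first 5 terms are: [15, 30, 45, 60, 75]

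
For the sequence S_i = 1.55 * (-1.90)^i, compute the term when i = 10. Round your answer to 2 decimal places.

S_10 = 1.55 * (-1.9)^10 ≈ 1.55 * 613.1066 ≈ 950.32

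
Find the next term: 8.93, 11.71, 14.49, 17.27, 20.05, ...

Differences: 11.71 - 8.93 = 2.78
This is an arithmetic sequence with common difference d = 2.78.
Next term = 20.05 + 2.78 = 22.83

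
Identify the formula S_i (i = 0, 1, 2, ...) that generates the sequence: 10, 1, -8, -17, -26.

Check differences: 1 - 10 = -9
-8 - 1 = -9
Common difference d = -9.
First term a = 10.
Formula: S_i = 10 - 9*i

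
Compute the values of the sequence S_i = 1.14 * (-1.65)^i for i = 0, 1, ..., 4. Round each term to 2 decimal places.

This is a geometric sequence.
i=0: S_0 = 1.14 * (-1.65)^0 = 1.14
i=1: S_1 = 1.14 * (-1.65)^1 ≈ -1.88
i=2: S_2 = 1.14 * (-1.65)^2 ≈ 3.1
i=3: S_3 = 1.14 * (-1.65)^3 ≈ -5.12
i=4: S_4 = 1.14 * (-1.65)^4 ≈ 8.45
The first 5 terms are: [1.14, -1.88, 3.1, -5.12, 8.45]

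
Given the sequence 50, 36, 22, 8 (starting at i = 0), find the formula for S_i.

Check differences: 36 - 50 = -14
22 - 36 = -14
Common difference d = -14.
First term a = 50.
Formula: S_i = 50 - 14*i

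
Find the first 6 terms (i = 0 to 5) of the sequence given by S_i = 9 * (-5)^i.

This is a geometric sequence.
i=0: S_0 = 9 * (-5)^0 = 9
i=1: S_1 = 9 * (-5)^1 = -45
i=2: S_2 = 9 * (-5)^2 = 225
i=3: S_3 = 9 * (-5)^3 = -1125
i=4: S_4 = 9 * (-5)^4 = 5625
i=5: S_5 = 9 * (-5)^5 = -28125
The first 6 terms are: [9, -45, 225, -1125, 5625, -28125]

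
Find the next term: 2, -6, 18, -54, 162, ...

Ratios: -6 / 2 = -3.0
This is a geometric sequence with common ratio r = -3.
Next term = 162 * -3 = -486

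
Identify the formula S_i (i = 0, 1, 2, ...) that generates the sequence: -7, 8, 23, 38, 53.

Check differences: 8 - -7 = 15
23 - 8 = 15
Common difference d = 15.
First term a = -7.
Formula: S_i = -7 + 15*i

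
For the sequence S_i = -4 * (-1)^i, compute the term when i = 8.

S_8 = -4 * (-1)^8 = -4 * 1 = -4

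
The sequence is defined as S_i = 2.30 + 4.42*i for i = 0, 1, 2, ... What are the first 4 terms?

This is an arithmetic sequence.
i=0: S_0 = 2.3 + 4.42*0 = 2.3
i=1: S_1 = 2.3 + 4.42*1 = 6.72
i=2: S_2 = 2.3 + 4.42*2 = 11.14
i=3: S_3 = 2.3 + 4.42*3 = 15.56
The first 4 terms are: [2.3, 6.72, 11.14, 15.56]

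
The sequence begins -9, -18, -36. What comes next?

Ratios: -18 / -9 = 2.0
This is a geometric sequence with common ratio r = 2.
Next term = -36 * 2 = -72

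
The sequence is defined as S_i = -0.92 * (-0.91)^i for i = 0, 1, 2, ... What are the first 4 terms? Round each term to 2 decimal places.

This is a geometric sequence.
i=0: S_0 = -0.92 * (-0.91)^0 = -0.92
i=1: S_1 = -0.92 * (-0.91)^1 ≈ 0.84
i=2: S_2 = -0.92 * (-0.91)^2 ≈ -0.76
i=3: S_3 = -0.92 * (-0.91)^3 ≈ 0.69
The first 4 terms are: [-0.92, 0.84, -0.76, 0.69]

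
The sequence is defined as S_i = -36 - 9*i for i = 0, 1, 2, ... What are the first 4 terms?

This is an arithmetic sequence.
i=0: S_0 = -36 + -9*0 = -36
i=1: S_1 = -36 + -9*1 = -45
i=2: S_2 = -36 + -9*2 = -54
i=3: S_3 = -36 + -9*3 = -63
The first 4 terms are: [-36, -45, -54, -63]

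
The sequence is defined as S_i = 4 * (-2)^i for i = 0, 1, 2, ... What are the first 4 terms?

This is a geometric sequence.
i=0: S_0 = 4 * (-2)^0 = 4
i=1: S_1 = 4 * (-2)^1 = -8
i=2: S_2 = 4 * (-2)^2 = 16
i=3: S_3 = 4 * (-2)^3 = -32
The first 4 terms are: [4, -8, 16, -32]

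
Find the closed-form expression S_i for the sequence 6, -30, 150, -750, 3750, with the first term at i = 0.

Check ratios: -30 / 6 = -5.0
Common ratio r = -5.
First term a = 6.
Formula: S_i = 6 * (-5)^i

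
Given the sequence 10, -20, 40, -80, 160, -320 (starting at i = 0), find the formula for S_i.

Check ratios: -20 / 10 = -2.0
Common ratio r = -2.
First term a = 10.
Formula: S_i = 10 * (-2)^i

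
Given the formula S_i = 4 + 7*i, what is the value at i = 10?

S_10 = 4 + 7*10 = 4 + 70 = 74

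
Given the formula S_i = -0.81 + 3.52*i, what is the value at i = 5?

S_5 = -0.81 + 3.52*5 = -0.81 + 17.6 = 16.79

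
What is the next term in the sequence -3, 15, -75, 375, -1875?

Ratios: 15 / -3 = -5.0
This is a geometric sequence with common ratio r = -5.
Next term = -1875 * -5 = 9375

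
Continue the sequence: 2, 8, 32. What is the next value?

Ratios: 8 / 2 = 4.0
This is a geometric sequence with common ratio r = 4.
Next term = 32 * 4 = 128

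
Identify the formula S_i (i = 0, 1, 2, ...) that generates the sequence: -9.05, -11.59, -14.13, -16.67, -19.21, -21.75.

Check differences: -11.59 - -9.05 = -2.54
-14.13 - -11.59 = -2.54
Common difference d = -2.54.
First term a = -9.05.
Formula: S_i = -9.05 - 2.54*i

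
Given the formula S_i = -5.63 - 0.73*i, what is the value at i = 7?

S_7 = -5.63 + -0.73*7 = -5.63 + -5.11 = -10.74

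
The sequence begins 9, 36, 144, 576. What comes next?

Ratios: 36 / 9 = 4.0
This is a geometric sequence with common ratio r = 4.
Next term = 576 * 4 = 2304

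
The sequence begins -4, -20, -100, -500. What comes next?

Ratios: -20 / -4 = 5.0
This is a geometric sequence with common ratio r = 5.
Next term = -500 * 5 = -2500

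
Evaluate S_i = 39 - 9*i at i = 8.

S_8 = 39 + -9*8 = 39 + -72 = -33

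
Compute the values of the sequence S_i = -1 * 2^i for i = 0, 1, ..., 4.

This is a geometric sequence.
i=0: S_0 = -1 * 2^0 = -1
i=1: S_1 = -1 * 2^1 = -2
i=2: S_2 = -1 * 2^2 = -4
i=3: S_3 = -1 * 2^3 = -8
i=4: S_4 = -1 * 2^4 = -16
The first 5 terms are: [-1, -2, -4, -8, -16]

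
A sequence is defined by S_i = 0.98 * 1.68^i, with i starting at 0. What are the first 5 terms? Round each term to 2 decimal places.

This is a geometric sequence.
i=0: S_0 = 0.98 * 1.68^0 = 0.98
i=1: S_1 = 0.98 * 1.68^1 ≈ 1.65
i=2: S_2 = 0.98 * 1.68^2 ≈ 2.77
i=3: S_3 = 0.98 * 1.68^3 ≈ 4.65
i=4: S_4 = 0.98 * 1.68^4 ≈ 7.81
The first 5 terms are: [0.98, 1.65, 2.77, 4.65, 7.81]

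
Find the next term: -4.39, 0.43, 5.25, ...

Differences: 0.43 - -4.39 = 4.82
This is an arithmetic sequence with common difference d = 4.82.
Next term = 5.25 + 4.82 = 10.07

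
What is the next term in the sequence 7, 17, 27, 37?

Differences: 17 - 7 = 10
This is an arithmetic sequence with common difference d = 10.
Next term = 37 + 10 = 47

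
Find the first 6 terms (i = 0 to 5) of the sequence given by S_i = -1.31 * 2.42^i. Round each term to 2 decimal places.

This is a geometric sequence.
i=0: S_0 = -1.31 * 2.42^0 = -1.31
i=1: S_1 = -1.31 * 2.42^1 ≈ -3.17
i=2: S_2 = -1.31 * 2.42^2 ≈ -7.67
i=3: S_3 = -1.31 * 2.42^3 ≈ -18.57
i=4: S_4 = -1.31 * 2.42^4 ≈ -44.93
i=5: S_5 = -1.31 * 2.42^5 ≈ -108.73
The first 6 terms are: [-1.31, -3.17, -7.67, -18.57, -44.93, -108.73]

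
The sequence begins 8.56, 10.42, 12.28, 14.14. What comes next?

Differences: 10.42 - 8.56 = 1.86
This is an arithmetic sequence with common difference d = 1.86.
Next term = 14.14 + 1.86 = 16.0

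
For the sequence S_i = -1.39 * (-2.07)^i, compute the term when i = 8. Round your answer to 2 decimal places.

S_8 = -1.39 * (-2.07)^8 ≈ -1.39 * 337.1031 ≈ -468.57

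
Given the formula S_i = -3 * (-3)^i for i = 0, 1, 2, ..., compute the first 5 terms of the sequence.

This is a geometric sequence.
i=0: S_0 = -3 * (-3)^0 = -3
i=1: S_1 = -3 * (-3)^1 = 9
i=2: S_2 = -3 * (-3)^2 = -27
i=3: S_3 = -3 * (-3)^3 = 81
i=4: S_4 = -3 * (-3)^4 = -243
The first 5 terms are: [-3, 9, -27, 81, -243]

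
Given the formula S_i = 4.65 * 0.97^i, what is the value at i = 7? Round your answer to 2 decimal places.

S_7 = 4.65 * 0.97^7 ≈ 4.65 * 0.808 ≈ 3.76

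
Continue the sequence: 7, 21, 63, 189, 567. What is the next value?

Ratios: 21 / 7 = 3.0
This is a geometric sequence with common ratio r = 3.
Next term = 567 * 3 = 1701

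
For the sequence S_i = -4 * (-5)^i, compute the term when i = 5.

S_5 = -4 * (-5)^5 = -4 * -3125 = 12500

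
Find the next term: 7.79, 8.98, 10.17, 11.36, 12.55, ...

Differences: 8.98 - 7.79 = 1.19
This is an arithmetic sequence with common difference d = 1.19.
Next term = 12.55 + 1.19 = 13.74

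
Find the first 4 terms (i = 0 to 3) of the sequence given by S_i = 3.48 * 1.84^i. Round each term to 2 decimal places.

This is a geometric sequence.
i=0: S_0 = 3.48 * 1.84^0 = 3.48
i=1: S_1 = 3.48 * 1.84^1 ≈ 6.4
i=2: S_2 = 3.48 * 1.84^2 ≈ 11.78
i=3: S_3 = 3.48 * 1.84^3 ≈ 21.68
The first 4 terms are: [3.48, 6.4, 11.78, 21.68]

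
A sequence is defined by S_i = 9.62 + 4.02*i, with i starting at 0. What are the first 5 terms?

This is an arithmetic sequence.
i=0: S_0 = 9.62 + 4.02*0 = 9.62
i=1: S_1 = 9.62 + 4.02*1 = 13.64
i=2: S_2 = 9.62 + 4.02*2 = 17.66
i=3: S_3 = 9.62 + 4.02*3 = 21.68
i=4: S_4 = 9.62 + 4.02*4 = 25.7
The first 5 terms are: [9.62, 13.64, 17.66, 21.68, 25.7]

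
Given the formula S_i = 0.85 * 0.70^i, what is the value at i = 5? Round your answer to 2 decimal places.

S_5 = 0.85 * 0.7^5 ≈ 0.85 * 0.1681 ≈ 0.14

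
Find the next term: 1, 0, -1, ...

Differences: 0 - 1 = -1
This is an arithmetic sequence with common difference d = -1.
Next term = -1 + -1 = -2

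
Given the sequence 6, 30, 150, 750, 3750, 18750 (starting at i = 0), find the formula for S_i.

Check ratios: 30 / 6 = 5.0
Common ratio r = 5.
First term a = 6.
Formula: S_i = 6 * 5^i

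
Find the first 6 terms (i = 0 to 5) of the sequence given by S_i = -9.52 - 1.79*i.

This is an arithmetic sequence.
i=0: S_0 = -9.52 + -1.79*0 = -9.52
i=1: S_1 = -9.52 + -1.79*1 = -11.31
i=2: S_2 = -9.52 + -1.79*2 = -13.1
i=3: S_3 = -9.52 + -1.79*3 = -14.89
i=4: S_4 = -9.52 + -1.79*4 = -16.68
i=5: S_5 = -9.52 + -1.79*5 = -18.47
The first 6 terms are: [-9.52, -11.31, -13.1, -14.89, -16.68, -18.47]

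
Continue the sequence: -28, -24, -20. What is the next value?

Differences: -24 - -28 = 4
This is an arithmetic sequence with common difference d = 4.
Next term = -20 + 4 = -16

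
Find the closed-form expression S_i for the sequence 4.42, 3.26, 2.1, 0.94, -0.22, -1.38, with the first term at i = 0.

Check differences: 3.26 - 4.42 = -1.16
2.1 - 3.26 = -1.16
Common difference d = -1.16.
First term a = 4.42.
Formula: S_i = 4.42 - 1.16*i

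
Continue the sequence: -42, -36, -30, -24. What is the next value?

Differences: -36 - -42 = 6
This is an arithmetic sequence with common difference d = 6.
Next term = -24 + 6 = -18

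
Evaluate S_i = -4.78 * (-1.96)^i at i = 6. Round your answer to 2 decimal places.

S_6 = -4.78 * (-1.96)^6 ≈ -4.78 * 56.6939 ≈ -271.0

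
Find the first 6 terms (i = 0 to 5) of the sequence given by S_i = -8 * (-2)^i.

This is a geometric sequence.
i=0: S_0 = -8 * (-2)^0 = -8
i=1: S_1 = -8 * (-2)^1 = 16
i=2: S_2 = -8 * (-2)^2 = -32
i=3: S_3 = -8 * (-2)^3 = 64
i=4: S_4 = -8 * (-2)^4 = -128
i=5: S_5 = -8 * (-2)^5 = 256
The first 6 terms are: [-8, 16, -32, 64, -128, 256]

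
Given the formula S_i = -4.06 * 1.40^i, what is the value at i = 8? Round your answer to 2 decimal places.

S_8 = -4.06 * 1.4^8 ≈ -4.06 * 14.7579 ≈ -59.92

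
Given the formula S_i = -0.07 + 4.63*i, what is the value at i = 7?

S_7 = -0.07 + 4.63*7 = -0.07 + 32.41 = 32.34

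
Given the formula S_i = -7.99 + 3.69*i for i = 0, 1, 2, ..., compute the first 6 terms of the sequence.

This is an arithmetic sequence.
i=0: S_0 = -7.99 + 3.69*0 = -7.99
i=1: S_1 = -7.99 + 3.69*1 = -4.3
i=2: S_2 = -7.99 + 3.69*2 = -0.61
i=3: S_3 = -7.99 + 3.69*3 = 3.08
i=4: S_4 = -7.99 + 3.69*4 = 6.77
i=5: S_5 = -7.99 + 3.69*5 = 10.46
The first 6 terms are: [-7.99, -4.3, -0.61, 3.08, 6.77, 10.46]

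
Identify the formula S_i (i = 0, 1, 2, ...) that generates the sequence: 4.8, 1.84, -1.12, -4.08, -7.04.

Check differences: 1.84 - 4.8 = -2.96
-1.12 - 1.84 = -2.96
Common difference d = -2.96.
First term a = 4.8.
Formula: S_i = 4.80 - 2.96*i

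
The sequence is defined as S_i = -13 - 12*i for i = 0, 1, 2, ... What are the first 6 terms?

This is an arithmetic sequence.
i=0: S_0 = -13 + -12*0 = -13
i=1: S_1 = -13 + -12*1 = -25
i=2: S_2 = -13 + -12*2 = -37
i=3: S_3 = -13 + -12*3 = -49
i=4: S_4 = -13 + -12*4 = -61
i=5: S_5 = -13 + -12*5 = -73
The first 6 terms are: [-13, -25, -37, -49, -61, -73]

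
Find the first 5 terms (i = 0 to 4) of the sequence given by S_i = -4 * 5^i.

This is a geometric sequence.
i=0: S_0 = -4 * 5^0 = -4
i=1: S_1 = -4 * 5^1 = -20
i=2: S_2 = -4 * 5^2 = -100
i=3: S_3 = -4 * 5^3 = -500
i=4: S_4 = -4 * 5^4 = -2500
The first 5 terms are: [-4, -20, -100, -500, -2500]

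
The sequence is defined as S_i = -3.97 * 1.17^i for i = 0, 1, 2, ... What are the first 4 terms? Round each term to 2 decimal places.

This is a geometric sequence.
i=0: S_0 = -3.97 * 1.17^0 = -3.97
i=1: S_1 = -3.97 * 1.17^1 ≈ -4.64
i=2: S_2 = -3.97 * 1.17^2 ≈ -5.43
i=3: S_3 = -3.97 * 1.17^3 ≈ -6.36
The first 4 terms are: [-3.97, -4.64, -5.43, -6.36]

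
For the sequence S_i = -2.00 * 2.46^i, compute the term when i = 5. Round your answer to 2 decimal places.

S_5 = -2.0 * 2.46^5 ≈ -2.0 * 90.0898 ≈ -180.18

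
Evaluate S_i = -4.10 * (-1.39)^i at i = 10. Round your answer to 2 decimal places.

S_10 = -4.1 * (-1.39)^10 ≈ -4.1 * 26.9245 ≈ -110.39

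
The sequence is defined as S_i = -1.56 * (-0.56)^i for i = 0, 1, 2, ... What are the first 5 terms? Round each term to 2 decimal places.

This is a geometric sequence.
i=0: S_0 = -1.56 * (-0.56)^0 = -1.56
i=1: S_1 = -1.56 * (-0.56)^1 ≈ 0.87
i=2: S_2 = -1.56 * (-0.56)^2 ≈ -0.49
i=3: S_3 = -1.56 * (-0.56)^3 ≈ 0.27
i=4: S_4 = -1.56 * (-0.56)^4 ≈ -0.15
The first 5 terms are: [-1.56, 0.87, -0.49, 0.27, -0.15]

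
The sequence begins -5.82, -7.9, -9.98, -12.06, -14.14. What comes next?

Differences: -7.9 - -5.82 = -2.08
This is an arithmetic sequence with common difference d = -2.08.
Next term = -14.14 + -2.08 = -16.22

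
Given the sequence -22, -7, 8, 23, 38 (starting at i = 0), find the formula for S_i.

Check differences: -7 - -22 = 15
8 - -7 = 15
Common difference d = 15.
First term a = -22.
Formula: S_i = -22 + 15*i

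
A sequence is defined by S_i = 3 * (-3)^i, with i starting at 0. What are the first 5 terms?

This is a geometric sequence.
i=0: S_0 = 3 * (-3)^0 = 3
i=1: S_1 = 3 * (-3)^1 = -9
i=2: S_2 = 3 * (-3)^2 = 27
i=3: S_3 = 3 * (-3)^3 = -81
i=4: S_4 = 3 * (-3)^4 = 243
The first 5 terms are: [3, -9, 27, -81, 243]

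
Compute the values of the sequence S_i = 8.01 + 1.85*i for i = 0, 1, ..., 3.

This is an arithmetic sequence.
i=0: S_0 = 8.01 + 1.85*0 = 8.01
i=1: S_1 = 8.01 + 1.85*1 = 9.86
i=2: S_2 = 8.01 + 1.85*2 = 11.71
i=3: S_3 = 8.01 + 1.85*3 = 13.56
The first 4 terms are: [8.01, 9.86, 11.71, 13.56]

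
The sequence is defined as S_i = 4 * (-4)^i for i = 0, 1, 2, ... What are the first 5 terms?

This is a geometric sequence.
i=0: S_0 = 4 * (-4)^0 = 4
i=1: S_1 = 4 * (-4)^1 = -16
i=2: S_2 = 4 * (-4)^2 = 64
i=3: S_3 = 4 * (-4)^3 = -256
i=4: S_4 = 4 * (-4)^4 = 1024
The first 5 terms are: [4, -16, 64, -256, 1024]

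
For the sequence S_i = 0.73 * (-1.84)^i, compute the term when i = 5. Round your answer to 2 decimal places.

S_5 = 0.73 * (-1.84)^5 ≈ 0.73 * -21.0906 ≈ -15.4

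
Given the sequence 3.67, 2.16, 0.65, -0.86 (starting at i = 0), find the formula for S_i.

Check differences: 2.16 - 3.67 = -1.51
0.65 - 2.16 = -1.51
Common difference d = -1.51.
First term a = 3.67.
Formula: S_i = 3.67 - 1.51*i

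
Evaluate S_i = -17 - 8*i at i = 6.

S_6 = -17 + -8*6 = -17 + -48 = -65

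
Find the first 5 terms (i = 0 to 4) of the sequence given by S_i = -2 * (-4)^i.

This is a geometric sequence.
i=0: S_0 = -2 * (-4)^0 = -2
i=1: S_1 = -2 * (-4)^1 = 8
i=2: S_2 = -2 * (-4)^2 = -32
i=3: S_3 = -2 * (-4)^3 = 128
i=4: S_4 = -2 * (-4)^4 = -512
The first 5 terms are: [-2, 8, -32, 128, -512]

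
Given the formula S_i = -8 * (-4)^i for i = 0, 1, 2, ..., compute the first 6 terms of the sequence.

This is a geometric sequence.
i=0: S_0 = -8 * (-4)^0 = -8
i=1: S_1 = -8 * (-4)^1 = 32
i=2: S_2 = -8 * (-4)^2 = -128
i=3: S_3 = -8 * (-4)^3 = 512
i=4: S_4 = -8 * (-4)^4 = -2048
i=5: S_5 = -8 * (-4)^5 = 8192
The first 6 terms are: [-8, 32, -128, 512, -2048, 8192]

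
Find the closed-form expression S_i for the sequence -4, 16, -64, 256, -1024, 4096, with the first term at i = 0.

Check ratios: 16 / -4 = -4.0
Common ratio r = -4.
First term a = -4.
Formula: S_i = -4 * (-4)^i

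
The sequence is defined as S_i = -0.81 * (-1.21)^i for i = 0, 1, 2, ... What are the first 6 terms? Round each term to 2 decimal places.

This is a geometric sequence.
i=0: S_0 = -0.81 * (-1.21)^0 = -0.81
i=1: S_1 = -0.81 * (-1.21)^1 ≈ 0.98
i=2: S_2 = -0.81 * (-1.21)^2 ≈ -1.19
i=3: S_3 = -0.81 * (-1.21)^3 ≈ 1.43
i=4: S_4 = -0.81 * (-1.21)^4 ≈ -1.74
i=5: S_5 = -0.81 * (-1.21)^5 ≈ 2.1
The first 6 terms are: [-0.81, 0.98, -1.19, 1.43, -1.74, 2.1]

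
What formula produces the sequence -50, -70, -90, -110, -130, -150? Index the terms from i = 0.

Check differences: -70 - -50 = -20
-90 - -70 = -20
Common difference d = -20.
First term a = -50.
Formula: S_i = -50 - 20*i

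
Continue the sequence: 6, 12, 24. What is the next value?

Ratios: 12 / 6 = 2.0
This is a geometric sequence with common ratio r = 2.
Next term = 24 * 2 = 48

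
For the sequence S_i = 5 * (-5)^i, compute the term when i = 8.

S_8 = 5 * (-5)^8 = 5 * 390625 = 1953125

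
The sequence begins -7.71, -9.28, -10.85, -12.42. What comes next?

Differences: -9.28 - -7.71 = -1.57
This is an arithmetic sequence with common difference d = -1.57.
Next term = -12.42 + -1.57 = -13.99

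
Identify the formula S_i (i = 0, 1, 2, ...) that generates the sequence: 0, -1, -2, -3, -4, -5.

Check differences: -1 - 0 = -1
-2 - -1 = -1
Common difference d = -1.
First term a = 0.
Formula: S_i = 0 - 1*i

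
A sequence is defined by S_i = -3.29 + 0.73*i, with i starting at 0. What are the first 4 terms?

This is an arithmetic sequence.
i=0: S_0 = -3.29 + 0.73*0 = -3.29
i=1: S_1 = -3.29 + 0.73*1 = -2.56
i=2: S_2 = -3.29 + 0.73*2 = -1.83
i=3: S_3 = -3.29 + 0.73*3 = -1.1
The first 4 terms are: [-3.29, -2.56, -1.83, -1.1]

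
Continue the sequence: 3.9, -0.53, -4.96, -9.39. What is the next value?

Differences: -0.53 - 3.9 = -4.43
This is an arithmetic sequence with common difference d = -4.43.
Next term = -9.39 + -4.43 = -13.82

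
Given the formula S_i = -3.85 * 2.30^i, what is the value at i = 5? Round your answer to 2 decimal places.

S_5 = -3.85 * 2.3^5 ≈ -3.85 * 64.3634 ≈ -247.8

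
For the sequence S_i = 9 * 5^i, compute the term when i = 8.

S_8 = 9 * 5^8 = 9 * 390625 = 3515625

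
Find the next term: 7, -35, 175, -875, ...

Ratios: -35 / 7 = -5.0
This is a geometric sequence with common ratio r = -5.
Next term = -875 * -5 = 4375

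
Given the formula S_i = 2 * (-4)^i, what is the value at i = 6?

S_6 = 2 * (-4)^6 = 2 * 4096 = 8192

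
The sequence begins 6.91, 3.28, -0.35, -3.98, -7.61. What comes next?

Differences: 3.28 - 6.91 = -3.63
This is an arithmetic sequence with common difference d = -3.63.
Next term = -7.61 + -3.63 = -11.24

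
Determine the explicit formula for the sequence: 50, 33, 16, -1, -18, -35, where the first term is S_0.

Check differences: 33 - 50 = -17
16 - 33 = -17
Common difference d = -17.
First term a = 50.
Formula: S_i = 50 - 17*i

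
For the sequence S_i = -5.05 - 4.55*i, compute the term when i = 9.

S_9 = -5.05 + -4.55*9 = -5.05 + -40.95 = -46.0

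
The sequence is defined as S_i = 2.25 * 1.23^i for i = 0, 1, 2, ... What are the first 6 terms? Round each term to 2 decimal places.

This is a geometric sequence.
i=0: S_0 = 2.25 * 1.23^0 = 2.25
i=1: S_1 = 2.25 * 1.23^1 ≈ 2.77
i=2: S_2 = 2.25 * 1.23^2 ≈ 3.4
i=3: S_3 = 2.25 * 1.23^3 ≈ 4.19
i=4: S_4 = 2.25 * 1.23^4 ≈ 5.15
i=5: S_5 = 2.25 * 1.23^5 ≈ 6.33
The first 6 terms are: [2.25, 2.77, 3.4, 4.19, 5.15, 6.33]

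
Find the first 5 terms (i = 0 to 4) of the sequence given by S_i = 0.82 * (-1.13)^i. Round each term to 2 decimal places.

This is a geometric sequence.
i=0: S_0 = 0.82 * (-1.13)^0 = 0.82
i=1: S_1 = 0.82 * (-1.13)^1 ≈ -0.93
i=2: S_2 = 0.82 * (-1.13)^2 ≈ 1.05
i=3: S_3 = 0.82 * (-1.13)^3 ≈ -1.18
i=4: S_4 = 0.82 * (-1.13)^4 ≈ 1.34
The first 5 terms are: [0.82, -0.93, 1.05, -1.18, 1.34]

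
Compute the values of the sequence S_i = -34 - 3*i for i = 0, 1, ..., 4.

This is an arithmetic sequence.
i=0: S_0 = -34 + -3*0 = -34
i=1: S_1 = -34 + -3*1 = -37
i=2: S_2 = -34 + -3*2 = -40
i=3: S_3 = -34 + -3*3 = -43
i=4: S_4 = -34 + -3*4 = -46
The first 5 terms are: [-34, -37, -40, -43, -46]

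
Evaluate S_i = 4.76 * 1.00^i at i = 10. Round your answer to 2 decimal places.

S_10 = 4.76 * 1.0^10 = 4.76 * 1 = 4.76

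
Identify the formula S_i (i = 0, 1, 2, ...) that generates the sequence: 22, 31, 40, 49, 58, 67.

Check differences: 31 - 22 = 9
40 - 31 = 9
Common difference d = 9.
First term a = 22.
Formula: S_i = 22 + 9*i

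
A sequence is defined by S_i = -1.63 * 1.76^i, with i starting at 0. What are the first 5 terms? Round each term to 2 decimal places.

This is a geometric sequence.
i=0: S_0 = -1.63 * 1.76^0 = -1.63
i=1: S_1 = -1.63 * 1.76^1 ≈ -2.87
i=2: S_2 = -1.63 * 1.76^2 ≈ -5.05
i=3: S_3 = -1.63 * 1.76^3 ≈ -8.89
i=4: S_4 = -1.63 * 1.76^4 ≈ -15.64
The first 5 terms are: [-1.63, -2.87, -5.05, -8.89, -15.64]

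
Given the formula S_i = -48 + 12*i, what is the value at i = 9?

S_9 = -48 + 12*9 = -48 + 108 = 60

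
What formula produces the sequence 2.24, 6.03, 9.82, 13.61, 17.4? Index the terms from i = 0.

Check differences: 6.03 - 2.24 = 3.79
9.82 - 6.03 = 3.79
Common difference d = 3.79.
First term a = 2.24.
Formula: S_i = 2.24 + 3.79*i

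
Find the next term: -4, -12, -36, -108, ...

Ratios: -12 / -4 = 3.0
This is a geometric sequence with common ratio r = 3.
Next term = -108 * 3 = -324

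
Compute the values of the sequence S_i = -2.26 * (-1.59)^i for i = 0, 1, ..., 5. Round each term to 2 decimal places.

This is a geometric sequence.
i=0: S_0 = -2.26 * (-1.59)^0 = -2.26
i=1: S_1 = -2.26 * (-1.59)^1 ≈ 3.59
i=2: S_2 = -2.26 * (-1.59)^2 ≈ -5.71
i=3: S_3 = -2.26 * (-1.59)^3 ≈ 9.08
i=4: S_4 = -2.26 * (-1.59)^4 ≈ -14.44
i=5: S_5 = -2.26 * (-1.59)^5 ≈ 22.97
The first 6 terms are: [-2.26, 3.59, -5.71, 9.08, -14.44, 22.97]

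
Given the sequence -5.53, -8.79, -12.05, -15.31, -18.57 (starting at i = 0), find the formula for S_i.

Check differences: -8.79 - -5.53 = -3.26
-12.05 - -8.79 = -3.26
Common difference d = -3.26.
First term a = -5.53.
Formula: S_i = -5.53 - 3.26*i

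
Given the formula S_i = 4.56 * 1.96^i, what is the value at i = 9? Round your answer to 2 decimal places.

S_9 = 4.56 * 1.96^9 ≈ 4.56 * 426.8789 ≈ 1946.57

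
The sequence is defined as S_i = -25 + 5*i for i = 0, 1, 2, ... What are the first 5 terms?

This is an arithmetic sequence.
i=0: S_0 = -25 + 5*0 = -25
i=1: S_1 = -25 + 5*1 = -20
i=2: S_2 = -25 + 5*2 = -15
i=3: S_3 = -25 + 5*3 = -10
i=4: S_4 = -25 + 5*4 = -5
The first 5 terms are: [-25, -20, -15, -10, -5]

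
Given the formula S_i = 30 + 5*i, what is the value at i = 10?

S_10 = 30 + 5*10 = 30 + 50 = 80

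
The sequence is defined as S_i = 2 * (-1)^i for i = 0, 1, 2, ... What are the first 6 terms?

This is a geometric sequence.
i=0: S_0 = 2 * (-1)^0 = 2
i=1: S_1 = 2 * (-1)^1 = -2
i=2: S_2 = 2 * (-1)^2 = 2
i=3: S_3 = 2 * (-1)^3 = -2
i=4: S_4 = 2 * (-1)^4 = 2
i=5: S_5 = 2 * (-1)^5 = -2
The first 6 terms are: [2, -2, 2, -2, 2, -2]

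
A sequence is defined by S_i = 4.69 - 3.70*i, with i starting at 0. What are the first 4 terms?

This is an arithmetic sequence.
i=0: S_0 = 4.69 + -3.7*0 = 4.69
i=1: S_1 = 4.69 + -3.7*1 = 0.99
i=2: S_2 = 4.69 + -3.7*2 = -2.71
i=3: S_3 = 4.69 + -3.7*3 = -6.41
The first 4 terms are: [4.69, 0.99, -2.71, -6.41]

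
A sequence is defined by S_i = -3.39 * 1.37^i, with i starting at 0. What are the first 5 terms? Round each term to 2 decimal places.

This is a geometric sequence.
i=0: S_0 = -3.39 * 1.37^0 = -3.39
i=1: S_1 = -3.39 * 1.37^1 ≈ -4.64
i=2: S_2 = -3.39 * 1.37^2 ≈ -6.36
i=3: S_3 = -3.39 * 1.37^3 ≈ -8.72
i=4: S_4 = -3.39 * 1.37^4 ≈ -11.94
The first 5 terms are: [-3.39, -4.64, -6.36, -8.72, -11.94]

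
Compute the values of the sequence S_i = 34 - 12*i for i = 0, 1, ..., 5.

This is an arithmetic sequence.
i=0: S_0 = 34 + -12*0 = 34
i=1: S_1 = 34 + -12*1 = 22
i=2: S_2 = 34 + -12*2 = 10
i=3: S_3 = 34 + -12*3 = -2
i=4: S_4 = 34 + -12*4 = -14
i=5: S_5 = 34 + -12*5 = -26
The first 6 terms are: [34, 22, 10, -2, -14, -26]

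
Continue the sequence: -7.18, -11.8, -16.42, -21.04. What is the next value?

Differences: -11.8 - -7.18 = -4.62
This is an arithmetic sequence with common difference d = -4.62.
Next term = -21.04 + -4.62 = -25.66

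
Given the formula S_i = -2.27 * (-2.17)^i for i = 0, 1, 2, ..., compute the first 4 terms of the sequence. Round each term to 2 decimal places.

This is a geometric sequence.
i=0: S_0 = -2.27 * (-2.17)^0 = -2.27
i=1: S_1 = -2.27 * (-2.17)^1 ≈ 4.93
i=2: S_2 = -2.27 * (-2.17)^2 ≈ -10.69
i=3: S_3 = -2.27 * (-2.17)^3 ≈ 23.2
The first 4 terms are: [-2.27, 4.93, -10.69, 23.2]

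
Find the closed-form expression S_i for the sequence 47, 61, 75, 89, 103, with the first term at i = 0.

Check differences: 61 - 47 = 14
75 - 61 = 14
Common difference d = 14.
First term a = 47.
Formula: S_i = 47 + 14*i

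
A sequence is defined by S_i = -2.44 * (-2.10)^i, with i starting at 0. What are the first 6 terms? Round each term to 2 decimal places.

This is a geometric sequence.
i=0: S_0 = -2.44 * (-2.1)^0 = -2.44
i=1: S_1 = -2.44 * (-2.1)^1 ≈ 5.12
i=2: S_2 = -2.44 * (-2.1)^2 ≈ -10.76
i=3: S_3 = -2.44 * (-2.1)^3 ≈ 22.6
i=4: S_4 = -2.44 * (-2.1)^4 ≈ -47.45
i=5: S_5 = -2.44 * (-2.1)^5 ≈ 99.65
The first 6 terms are: [-2.44, 5.12, -10.76, 22.6, -47.45, 99.65]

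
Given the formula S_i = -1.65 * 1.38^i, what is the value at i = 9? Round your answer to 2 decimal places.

S_9 = -1.65 * 1.38^9 ≈ -1.65 * 18.1515 ≈ -29.95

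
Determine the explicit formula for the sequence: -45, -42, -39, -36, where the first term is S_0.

Check differences: -42 - -45 = 3
-39 - -42 = 3
Common difference d = 3.
First term a = -45.
Formula: S_i = -45 + 3*i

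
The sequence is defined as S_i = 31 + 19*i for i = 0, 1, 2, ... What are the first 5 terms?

This is an arithmetic sequence.
i=0: S_0 = 31 + 19*0 = 31
i=1: S_1 = 31 + 19*1 = 50
i=2: S_2 = 31 + 19*2 = 69
i=3: S_3 = 31 + 19*3 = 88
i=4: S_4 = 31 + 19*4 = 107
The first 5 terms are: [31, 50, 69, 88, 107]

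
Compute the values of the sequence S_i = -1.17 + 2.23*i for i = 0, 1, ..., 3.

This is an arithmetic sequence.
i=0: S_0 = -1.17 + 2.23*0 = -1.17
i=1: S_1 = -1.17 + 2.23*1 = 1.06
i=2: S_2 = -1.17 + 2.23*2 = 3.29
i=3: S_3 = -1.17 + 2.23*3 = 5.52
The first 4 terms are: [-1.17, 1.06, 3.29, 5.52]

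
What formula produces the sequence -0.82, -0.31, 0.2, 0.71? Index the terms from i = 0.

Check differences: -0.31 - -0.82 = 0.51
0.2 - -0.31 = 0.51
Common difference d = 0.51.
First term a = -0.82.
Formula: S_i = -0.82 + 0.51*i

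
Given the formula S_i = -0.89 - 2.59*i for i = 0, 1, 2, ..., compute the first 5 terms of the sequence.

This is an arithmetic sequence.
i=0: S_0 = -0.89 + -2.59*0 = -0.89
i=1: S_1 = -0.89 + -2.59*1 = -3.48
i=2: S_2 = -0.89 + -2.59*2 = -6.07
i=3: S_3 = -0.89 + -2.59*3 = -8.66
i=4: S_4 = -0.89 + -2.59*4 = -11.25
The first 5 terms are: [-0.89, -3.48, -6.07, -8.66, -11.25]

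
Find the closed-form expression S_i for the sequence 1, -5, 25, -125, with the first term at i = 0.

Check ratios: -5 / 1 = -5.0
Common ratio r = -5.
First term a = 1.
Formula: S_i = 1 * (-5)^i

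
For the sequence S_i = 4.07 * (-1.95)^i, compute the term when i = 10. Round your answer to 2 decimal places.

S_10 = 4.07 * (-1.95)^10 ≈ 4.07 * 794.9615 ≈ 3235.49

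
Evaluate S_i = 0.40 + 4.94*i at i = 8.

S_8 = 0.4 + 4.94*8 = 0.4 + 39.52 = 39.92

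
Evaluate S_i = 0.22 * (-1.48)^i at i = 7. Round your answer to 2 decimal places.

S_7 = 0.22 * (-1.48)^7 ≈ 0.22 * -15.5536 ≈ -3.42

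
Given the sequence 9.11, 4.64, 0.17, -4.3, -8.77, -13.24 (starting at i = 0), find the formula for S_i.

Check differences: 4.64 - 9.11 = -4.47
0.17 - 4.64 = -4.47
Common difference d = -4.47.
First term a = 9.11.
Formula: S_i = 9.11 - 4.47*i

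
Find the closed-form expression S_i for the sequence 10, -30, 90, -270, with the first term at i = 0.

Check ratios: -30 / 10 = -3.0
Common ratio r = -3.
First term a = 10.
Formula: S_i = 10 * (-3)^i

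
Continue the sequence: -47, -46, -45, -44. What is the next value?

Differences: -46 - -47 = 1
This is an arithmetic sequence with common difference d = 1.
Next term = -44 + 1 = -43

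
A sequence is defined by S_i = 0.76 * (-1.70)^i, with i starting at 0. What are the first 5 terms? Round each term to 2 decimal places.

This is a geometric sequence.
i=0: S_0 = 0.76 * (-1.7)^0 = 0.76
i=1: S_1 = 0.76 * (-1.7)^1 ≈ -1.29
i=2: S_2 = 0.76 * (-1.7)^2 ≈ 2.2
i=3: S_3 = 0.76 * (-1.7)^3 ≈ -3.73
i=4: S_4 = 0.76 * (-1.7)^4 ≈ 6.35
The first 5 terms are: [0.76, -1.29, 2.2, -3.73, 6.35]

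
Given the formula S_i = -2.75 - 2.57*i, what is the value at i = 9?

S_9 = -2.75 + -2.57*9 = -2.75 + -23.13 = -25.88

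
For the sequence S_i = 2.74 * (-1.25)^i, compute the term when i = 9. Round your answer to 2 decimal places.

S_9 = 2.74 * (-1.25)^9 ≈ 2.74 * -7.4506 ≈ -20.41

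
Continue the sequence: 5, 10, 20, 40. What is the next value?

Ratios: 10 / 5 = 2.0
This is a geometric sequence with common ratio r = 2.
Next term = 40 * 2 = 80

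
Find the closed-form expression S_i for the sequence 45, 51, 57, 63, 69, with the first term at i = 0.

Check differences: 51 - 45 = 6
57 - 51 = 6
Common difference d = 6.
First term a = 45.
Formula: S_i = 45 + 6*i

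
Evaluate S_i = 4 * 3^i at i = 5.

S_5 = 4 * 3^5 = 4 * 243 = 972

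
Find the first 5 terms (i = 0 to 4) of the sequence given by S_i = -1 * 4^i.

This is a geometric sequence.
i=0: S_0 = -1 * 4^0 = -1
i=1: S_1 = -1 * 4^1 = -4
i=2: S_2 = -1 * 4^2 = -16
i=3: S_3 = -1 * 4^3 = -64
i=4: S_4 = -1 * 4^4 = -256
The first 5 terms are: [-1, -4, -16, -64, -256]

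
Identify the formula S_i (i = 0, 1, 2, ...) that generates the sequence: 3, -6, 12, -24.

Check ratios: -6 / 3 = -2.0
Common ratio r = -2.
First term a = 3.
Formula: S_i = 3 * (-2)^i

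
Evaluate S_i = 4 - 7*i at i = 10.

S_10 = 4 + -7*10 = 4 + -70 = -66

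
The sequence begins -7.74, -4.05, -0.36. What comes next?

Differences: -4.05 - -7.74 = 3.69
This is an arithmetic sequence with common difference d = 3.69.
Next term = -0.36 + 3.69 = 3.33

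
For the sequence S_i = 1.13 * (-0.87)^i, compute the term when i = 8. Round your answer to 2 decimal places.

S_8 = 1.13 * (-0.87)^8 ≈ 1.13 * 0.3282 ≈ 0.37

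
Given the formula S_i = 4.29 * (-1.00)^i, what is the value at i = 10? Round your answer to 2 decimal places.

S_10 = 4.29 * (-1.0)^10 = 4.29 * 1 = 4.29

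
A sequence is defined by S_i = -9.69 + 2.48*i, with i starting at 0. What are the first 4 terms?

This is an arithmetic sequence.
i=0: S_0 = -9.69 + 2.48*0 = -9.69
i=1: S_1 = -9.69 + 2.48*1 = -7.21
i=2: S_2 = -9.69 + 2.48*2 = -4.73
i=3: S_3 = -9.69 + 2.48*3 = -2.25
The first 4 terms are: [-9.69, -7.21, -4.73, -2.25]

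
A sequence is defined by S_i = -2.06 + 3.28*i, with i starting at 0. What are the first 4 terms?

This is an arithmetic sequence.
i=0: S_0 = -2.06 + 3.28*0 = -2.06
i=1: S_1 = -2.06 + 3.28*1 = 1.22
i=2: S_2 = -2.06 + 3.28*2 = 4.5
i=3: S_3 = -2.06 + 3.28*3 = 7.78
The first 4 terms are: [-2.06, 1.22, 4.5, 7.78]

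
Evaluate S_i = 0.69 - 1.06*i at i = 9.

S_9 = 0.69 + -1.06*9 = 0.69 + -9.54 = -8.85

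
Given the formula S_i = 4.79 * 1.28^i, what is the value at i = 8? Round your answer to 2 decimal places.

S_8 = 4.79 * 1.28^8 ≈ 4.79 * 7.2058 ≈ 34.52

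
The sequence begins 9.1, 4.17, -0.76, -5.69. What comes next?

Differences: 4.17 - 9.1 = -4.93
This is an arithmetic sequence with common difference d = -4.93.
Next term = -5.69 + -4.93 = -10.62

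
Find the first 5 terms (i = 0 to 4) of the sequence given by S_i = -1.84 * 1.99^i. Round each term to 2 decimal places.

This is a geometric sequence.
i=0: S_0 = -1.84 * 1.99^0 = -1.84
i=1: S_1 = -1.84 * 1.99^1 ≈ -3.66
i=2: S_2 = -1.84 * 1.99^2 ≈ -7.29
i=3: S_3 = -1.84 * 1.99^3 ≈ -14.5
i=4: S_4 = -1.84 * 1.99^4 ≈ -28.86
The first 5 terms are: [-1.84, -3.66, -7.29, -14.5, -28.86]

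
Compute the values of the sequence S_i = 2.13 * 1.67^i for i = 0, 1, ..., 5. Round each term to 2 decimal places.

This is a geometric sequence.
i=0: S_0 = 2.13 * 1.67^0 = 2.13
i=1: S_1 = 2.13 * 1.67^1 ≈ 3.56
i=2: S_2 = 2.13 * 1.67^2 ≈ 5.94
i=3: S_3 = 2.13 * 1.67^3 ≈ 9.92
i=4: S_4 = 2.13 * 1.67^4 ≈ 16.57
i=5: S_5 = 2.13 * 1.67^5 ≈ 27.67
The first 6 terms are: [2.13, 3.56, 5.94, 9.92, 16.57, 27.67]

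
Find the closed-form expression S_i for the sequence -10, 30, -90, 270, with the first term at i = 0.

Check ratios: 30 / -10 = -3.0
Common ratio r = -3.
First term a = -10.
Formula: S_i = -10 * (-3)^i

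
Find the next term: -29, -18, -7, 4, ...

Differences: -18 - -29 = 11
This is an arithmetic sequence with common difference d = 11.
Next term = 4 + 11 = 15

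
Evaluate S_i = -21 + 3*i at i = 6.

S_6 = -21 + 3*6 = -21 + 18 = -3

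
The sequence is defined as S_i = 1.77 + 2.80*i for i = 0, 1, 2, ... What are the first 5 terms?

This is an arithmetic sequence.
i=0: S_0 = 1.77 + 2.8*0 = 1.77
i=1: S_1 = 1.77 + 2.8*1 = 4.57
i=2: S_2 = 1.77 + 2.8*2 = 7.37
i=3: S_3 = 1.77 + 2.8*3 = 10.17
i=4: S_4 = 1.77 + 2.8*4 = 12.97
The first 5 terms are: [1.77, 4.57, 7.37, 10.17, 12.97]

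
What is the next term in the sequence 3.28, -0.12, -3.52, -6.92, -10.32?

Differences: -0.12 - 3.28 = -3.4
This is an arithmetic sequence with common difference d = -3.4.
Next term = -10.32 + -3.4 = -13.72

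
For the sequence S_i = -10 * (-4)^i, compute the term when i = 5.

S_5 = -10 * (-4)^5 = -10 * -1024 = 10240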